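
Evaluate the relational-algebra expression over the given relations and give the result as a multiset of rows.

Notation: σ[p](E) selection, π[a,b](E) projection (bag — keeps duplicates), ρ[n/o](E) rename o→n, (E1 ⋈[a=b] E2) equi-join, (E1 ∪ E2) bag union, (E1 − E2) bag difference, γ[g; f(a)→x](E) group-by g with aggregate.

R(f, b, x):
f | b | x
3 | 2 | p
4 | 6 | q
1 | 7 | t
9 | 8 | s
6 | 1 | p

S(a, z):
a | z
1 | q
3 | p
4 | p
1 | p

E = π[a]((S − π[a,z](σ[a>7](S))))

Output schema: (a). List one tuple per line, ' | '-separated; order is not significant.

Subexpression sizes:
  S → 4
  S → 4
  σ[a>7](S) → 0
  π[a,z](σ[a>7](S)) → 0
  (S − π[a,z](σ[a>7](S))) → 4
  π[a]((S − π[a,z](σ[a>7](S)))) → 4

== RESULT ==
a
1
1
3
4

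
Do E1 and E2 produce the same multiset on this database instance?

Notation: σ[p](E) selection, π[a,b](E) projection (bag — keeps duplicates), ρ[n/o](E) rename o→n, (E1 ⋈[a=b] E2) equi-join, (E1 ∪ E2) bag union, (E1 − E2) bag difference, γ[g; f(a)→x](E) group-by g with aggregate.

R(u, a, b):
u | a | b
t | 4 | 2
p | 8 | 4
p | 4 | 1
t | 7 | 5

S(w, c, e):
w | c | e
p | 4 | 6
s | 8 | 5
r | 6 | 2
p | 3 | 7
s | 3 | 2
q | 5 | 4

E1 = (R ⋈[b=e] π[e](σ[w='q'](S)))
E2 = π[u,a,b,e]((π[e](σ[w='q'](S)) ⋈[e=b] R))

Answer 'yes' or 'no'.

E1 per-node cardinality:
  R → 4
  S → 6
  σ[w='q'](S) → 1
  π[e](σ[w='q'](S)) → 1
  (R ⋈[b=e] π[e](σ[w='q'](S))) → 1
E2 per-node cardinality:
  S → 6
  σ[w='q'](S) → 1
  π[e](σ[w='q'](S)) → 1
  R → 4
  (π[e](σ[w='q'](S)) ⋈[e=b] R) → 1
  π[u,a,b,e]((π[e](σ[w='q'](S)) ⋈[e=b] R)) → 1

E1 and E2 produce the same multiset:
u | a | b | e
p | 8 | 4 | 4

yes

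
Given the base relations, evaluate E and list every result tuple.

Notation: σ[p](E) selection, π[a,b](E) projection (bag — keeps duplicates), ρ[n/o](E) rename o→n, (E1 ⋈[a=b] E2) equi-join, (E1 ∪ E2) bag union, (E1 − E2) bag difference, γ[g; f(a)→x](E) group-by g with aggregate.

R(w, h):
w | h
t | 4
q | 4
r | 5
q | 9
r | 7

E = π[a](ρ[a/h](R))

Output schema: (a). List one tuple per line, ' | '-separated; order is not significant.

Row counts bottom-up:
  R → 5
  ρ[a/h](R) → 5
  π[a](ρ[a/h](R)) → 5

== RESULT ==
a
4
4
5
7
9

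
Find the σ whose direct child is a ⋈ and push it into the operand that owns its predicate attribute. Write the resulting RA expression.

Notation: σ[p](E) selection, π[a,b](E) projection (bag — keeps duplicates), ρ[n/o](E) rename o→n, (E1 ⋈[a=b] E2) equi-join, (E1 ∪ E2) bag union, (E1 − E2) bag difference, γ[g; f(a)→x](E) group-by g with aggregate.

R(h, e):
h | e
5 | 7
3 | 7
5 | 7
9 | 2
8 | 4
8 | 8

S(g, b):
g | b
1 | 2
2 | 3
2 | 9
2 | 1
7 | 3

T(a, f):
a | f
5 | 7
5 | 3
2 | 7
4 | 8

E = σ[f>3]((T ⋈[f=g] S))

σ filters on f, owned by the left side.
E' = (σ[f>3](T) ⋈[f=g] S)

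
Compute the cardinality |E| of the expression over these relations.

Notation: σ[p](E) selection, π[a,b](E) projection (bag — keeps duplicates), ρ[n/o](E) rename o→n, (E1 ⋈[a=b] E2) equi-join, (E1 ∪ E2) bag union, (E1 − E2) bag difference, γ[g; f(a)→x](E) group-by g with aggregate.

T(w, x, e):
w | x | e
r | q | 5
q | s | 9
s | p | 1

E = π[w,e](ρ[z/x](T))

Stepwise |·|:
  T → 3
  ρ[z/x](T) → 3
  π[w,e](ρ[z/x](T)) → 3

|E| = 3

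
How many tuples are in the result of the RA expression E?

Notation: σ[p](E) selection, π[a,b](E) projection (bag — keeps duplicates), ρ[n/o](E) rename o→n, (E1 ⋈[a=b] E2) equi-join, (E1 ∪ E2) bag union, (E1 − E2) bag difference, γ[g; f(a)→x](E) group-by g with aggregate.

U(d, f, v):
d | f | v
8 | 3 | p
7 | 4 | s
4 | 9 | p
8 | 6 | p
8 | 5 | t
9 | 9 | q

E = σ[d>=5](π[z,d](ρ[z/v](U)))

Stepwise |·|:
  U → 6
  ρ[z/v](U) → 6
  π[z,d](ρ[z/v](U)) → 6
  σ[d>=5](π[z,d](ρ[z/v](U))) → 5

|E| = 5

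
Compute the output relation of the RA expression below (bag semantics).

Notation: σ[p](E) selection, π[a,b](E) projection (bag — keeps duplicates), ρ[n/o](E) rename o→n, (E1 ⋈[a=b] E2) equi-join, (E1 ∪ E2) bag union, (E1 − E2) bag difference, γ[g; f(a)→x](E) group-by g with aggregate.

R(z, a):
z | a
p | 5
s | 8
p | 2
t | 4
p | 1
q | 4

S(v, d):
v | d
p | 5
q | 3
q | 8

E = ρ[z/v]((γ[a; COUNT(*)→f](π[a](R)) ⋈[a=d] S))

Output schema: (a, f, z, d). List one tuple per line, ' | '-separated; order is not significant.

Row counts bottom-up:
  R → 6
  π[a](R) → 6
  γ[a; COUNT(*)→f](π[a](R)) → 5
  S → 3
  (γ[a; COUNT(*)→f](π[a](R)) ⋈[a=d] S) → 2
  ρ[z/v]((γ[a; COUNT(*)→f](π[a](R)) ⋈[a=d] S)) → 2

== RESULT ==
a | f | z | d
5 | 1 | p | 5
8 | 1 | q | 8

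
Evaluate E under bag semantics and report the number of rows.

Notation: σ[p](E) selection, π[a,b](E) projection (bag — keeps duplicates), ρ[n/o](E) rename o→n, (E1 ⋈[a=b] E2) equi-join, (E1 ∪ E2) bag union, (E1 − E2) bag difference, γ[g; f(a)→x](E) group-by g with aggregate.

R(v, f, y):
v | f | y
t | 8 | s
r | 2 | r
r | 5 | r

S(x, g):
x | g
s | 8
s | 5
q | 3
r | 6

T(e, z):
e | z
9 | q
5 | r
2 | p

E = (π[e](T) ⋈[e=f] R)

Per-node cardinality:
  T → 3
  π[e](T) → 3
  R → 3
  (π[e](T) ⋈[e=f] R) → 2

|E| = 2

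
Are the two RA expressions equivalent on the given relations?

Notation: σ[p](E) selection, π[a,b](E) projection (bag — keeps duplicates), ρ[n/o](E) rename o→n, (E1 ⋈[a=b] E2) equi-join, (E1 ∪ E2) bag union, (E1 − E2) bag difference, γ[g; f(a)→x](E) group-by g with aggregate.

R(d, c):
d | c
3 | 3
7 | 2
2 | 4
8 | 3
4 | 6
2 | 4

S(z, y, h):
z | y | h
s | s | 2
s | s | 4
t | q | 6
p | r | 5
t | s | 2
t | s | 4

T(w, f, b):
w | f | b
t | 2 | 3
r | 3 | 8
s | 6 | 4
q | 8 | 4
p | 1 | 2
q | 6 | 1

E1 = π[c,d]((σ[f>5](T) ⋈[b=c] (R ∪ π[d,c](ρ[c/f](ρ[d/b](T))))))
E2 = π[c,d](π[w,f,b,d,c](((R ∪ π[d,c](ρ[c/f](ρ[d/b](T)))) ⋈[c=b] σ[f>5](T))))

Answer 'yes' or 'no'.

E1 subexpression sizes:
  T → 6
  σ[f>5](T) → 3
  R → 6
  T → 6
  ρ[d/b](T) → 6
  ρ[c/f](ρ[d/b](T)) → 6
  π[d,c](ρ[c/f](ρ[d/b](T))) → 6
  (R ∪ π[d,c](ρ[c/f](ρ[d/b](T)))) → 12
  (σ[f>5](T) ⋈[b=c] (R ∪ π[d,c](ρ[c/f](ρ[d/b](T))))) → 5
  π[c,d]((σ[f>5](T) ⋈[b=c] (R ∪ π[d,c](ρ[c/f](ρ[d/b](T)))))) → 5
E2 subexpression sizes:
  R → 6
  T → 6
  ρ[d/b](T) → 6
  ρ[c/f](ρ[d/b](T)) → 6
  π[d,c](ρ[c/f](ρ[d/b](T))) → 6
  (R ∪ π[d,c](ρ[c/f](ρ[d/b](T)))) → 12
  T → 6
  σ[f>5](T) → 3
  ((R ∪ π[d,c](ρ[c/f](ρ[d/b](T)))) ⋈[c=b] σ[f>5](T)) → 5
  π[w,f,b,d,c](((R ∪ π[d,c](ρ[c/f](ρ[d/b](T)))) ⋈[c=b] σ[f>5](T))) → 5
  π[c,d](π[w,f,b,d,c](((R ∪ π[d,c](ρ[c/f](ρ[d/b](T)))) ⋈[c=b] σ[f>5](T)))) → 5

E1 and E2 produce the same multiset:
c | d
1 | 2
4 | 2
4 | 2
4 | 2
4 | 2

yes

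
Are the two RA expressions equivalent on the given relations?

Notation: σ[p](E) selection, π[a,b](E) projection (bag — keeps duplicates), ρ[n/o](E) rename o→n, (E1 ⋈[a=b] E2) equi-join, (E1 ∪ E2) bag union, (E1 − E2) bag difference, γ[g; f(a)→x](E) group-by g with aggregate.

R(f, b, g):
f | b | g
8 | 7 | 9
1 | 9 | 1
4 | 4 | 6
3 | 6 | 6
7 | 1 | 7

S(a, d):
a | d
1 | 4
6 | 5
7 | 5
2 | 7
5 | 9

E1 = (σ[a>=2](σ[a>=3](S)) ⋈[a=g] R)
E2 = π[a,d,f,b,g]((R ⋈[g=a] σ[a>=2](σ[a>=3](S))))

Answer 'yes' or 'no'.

E1 stepwise |·|:
  S → 5
  σ[a>=3](S) → 3
  σ[a>=2](σ[a>=3](S)) → 3
  R → 5
  (σ[a>=2](σ[a>=3](S)) ⋈[a=g] R) → 3
E2 stepwise |·|:
  R → 5
  S → 5
  σ[a>=3](S) → 3
  σ[a>=2](σ[a>=3](S)) → 3
  (R ⋈[g=a] σ[a>=2](σ[a>=3](S))) → 3
  π[a,d,f,b,g]((R ⋈[g=a] σ[a>=2](σ[a>=3](S)))) → 3

E1 and E2 produce the same multiset:
a | d | f | b | g
6 | 5 | 3 | 6 | 6
6 | 5 | 4 | 4 | 6
7 | 5 | 7 | 1 | 7

yes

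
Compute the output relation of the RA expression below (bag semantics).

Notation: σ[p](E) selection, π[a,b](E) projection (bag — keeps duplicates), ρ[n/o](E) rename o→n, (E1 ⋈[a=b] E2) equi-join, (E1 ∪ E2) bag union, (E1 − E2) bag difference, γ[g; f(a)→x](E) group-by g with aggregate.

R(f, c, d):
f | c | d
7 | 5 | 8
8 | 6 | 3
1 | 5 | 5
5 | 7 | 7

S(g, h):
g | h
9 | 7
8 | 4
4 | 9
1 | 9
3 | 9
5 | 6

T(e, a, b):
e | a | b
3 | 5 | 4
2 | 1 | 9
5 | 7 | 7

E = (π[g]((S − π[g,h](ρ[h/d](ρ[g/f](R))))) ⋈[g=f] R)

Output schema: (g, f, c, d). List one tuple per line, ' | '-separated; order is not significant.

Per-node cardinality:
  S → 6
  R → 4
  ρ[g/f](R) → 4
  ρ[h/d](ρ[g/f](R)) → 4
  π[g,h](ρ[h/d](ρ[g/f](R))) → 4
  (S − π[g,h](ρ[h/d](ρ[g/f](R)))) → 6
  π[g]((S − π[g,h](ρ[h/d](ρ[g/f](R))))) → 6
  R → 4
  (π[g]((S − π[g,h](ρ[h/d](ρ[g/f](R))))) ⋈[g=f] R) → 3

== RESULT ==
g | f | c | d
1 | 1 | 5 | 5
5 | 5 | 7 | 7
8 | 8 | 6 | 3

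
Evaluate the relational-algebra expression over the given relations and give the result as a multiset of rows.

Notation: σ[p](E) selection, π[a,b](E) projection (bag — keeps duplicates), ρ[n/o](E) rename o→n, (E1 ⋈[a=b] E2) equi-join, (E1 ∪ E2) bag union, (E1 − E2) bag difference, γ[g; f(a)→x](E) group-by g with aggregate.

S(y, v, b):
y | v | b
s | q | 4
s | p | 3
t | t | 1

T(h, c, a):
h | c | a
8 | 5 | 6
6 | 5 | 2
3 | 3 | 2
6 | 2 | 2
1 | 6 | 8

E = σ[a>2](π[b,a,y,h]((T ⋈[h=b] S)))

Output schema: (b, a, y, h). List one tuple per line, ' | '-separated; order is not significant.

Stepwise |·|:
  T → 5
  S → 3
  (T ⋈[h=b] S) → 2
  π[b,a,y,h]((T ⋈[h=b] S)) → 2
  σ[a>2](π[b,a,y,h]((T ⋈[h=b] S))) → 1

== RESULT ==
b | a | y | h
1 | 8 | t | 1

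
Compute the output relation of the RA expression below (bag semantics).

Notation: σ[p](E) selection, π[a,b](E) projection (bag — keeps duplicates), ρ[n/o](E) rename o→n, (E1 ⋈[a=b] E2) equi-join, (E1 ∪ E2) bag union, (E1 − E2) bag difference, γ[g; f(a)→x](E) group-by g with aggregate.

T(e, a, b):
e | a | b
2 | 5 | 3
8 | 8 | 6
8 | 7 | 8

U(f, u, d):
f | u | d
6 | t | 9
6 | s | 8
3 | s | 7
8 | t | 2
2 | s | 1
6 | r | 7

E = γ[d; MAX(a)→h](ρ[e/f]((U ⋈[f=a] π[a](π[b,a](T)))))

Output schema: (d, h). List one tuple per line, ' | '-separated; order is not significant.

Subexpression sizes:
  U → 6
  T → 3
  π[b,a](T) → 3
  π[a](π[b,a](T)) → 3
  (U ⋈[f=a] π[a](π[b,a](T))) → 1
  ρ[e/f]((U ⋈[f=a] π[a](π[b,a](T)))) → 1
  γ[d; MAX(a)→h](ρ[e/f]((U ⋈[f=a] π[a](π[b,a](T))))) → 1

== RESULT ==
d | h
2 | 8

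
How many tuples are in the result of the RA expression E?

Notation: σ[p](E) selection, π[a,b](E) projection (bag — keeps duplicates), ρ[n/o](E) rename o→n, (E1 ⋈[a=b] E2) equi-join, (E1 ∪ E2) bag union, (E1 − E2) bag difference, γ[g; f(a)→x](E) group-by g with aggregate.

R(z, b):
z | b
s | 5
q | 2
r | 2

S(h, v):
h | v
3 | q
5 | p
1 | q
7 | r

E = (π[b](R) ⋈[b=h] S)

Subexpression sizes:
  R → 3
  π[b](R) → 3
  S → 4
  (π[b](R) ⋈[b=h] S) → 1

|E| = 1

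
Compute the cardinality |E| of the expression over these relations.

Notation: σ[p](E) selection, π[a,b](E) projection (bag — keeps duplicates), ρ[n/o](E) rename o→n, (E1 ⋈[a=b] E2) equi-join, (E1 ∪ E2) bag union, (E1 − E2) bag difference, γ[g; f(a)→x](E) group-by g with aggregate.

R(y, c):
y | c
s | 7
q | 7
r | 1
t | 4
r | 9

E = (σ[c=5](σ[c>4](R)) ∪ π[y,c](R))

Per-node cardinality:
  R → 5
  σ[c>4](R) → 3
  σ[c=5](σ[c>4](R)) → 0
  R → 5
  π[y,c](R) → 5
  (σ[c=5](σ[c>4](R)) ∪ π[y,c](R)) → 5

|E| = 5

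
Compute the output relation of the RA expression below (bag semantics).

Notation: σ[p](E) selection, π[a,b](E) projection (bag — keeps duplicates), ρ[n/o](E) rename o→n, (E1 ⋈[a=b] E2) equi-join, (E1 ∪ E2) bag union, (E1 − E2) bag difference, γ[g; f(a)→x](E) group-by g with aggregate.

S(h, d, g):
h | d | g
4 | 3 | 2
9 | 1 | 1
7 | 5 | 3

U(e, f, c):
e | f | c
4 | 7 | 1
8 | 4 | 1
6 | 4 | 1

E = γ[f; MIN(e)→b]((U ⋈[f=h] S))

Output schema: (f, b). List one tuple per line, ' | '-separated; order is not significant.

Subexpression sizes:
  U → 3
  S → 3
  (U ⋈[f=h] S) → 3
  γ[f; MIN(e)→b]((U ⋈[f=h] S)) → 2

== RESULT ==
f | b
4 | 6
7 | 4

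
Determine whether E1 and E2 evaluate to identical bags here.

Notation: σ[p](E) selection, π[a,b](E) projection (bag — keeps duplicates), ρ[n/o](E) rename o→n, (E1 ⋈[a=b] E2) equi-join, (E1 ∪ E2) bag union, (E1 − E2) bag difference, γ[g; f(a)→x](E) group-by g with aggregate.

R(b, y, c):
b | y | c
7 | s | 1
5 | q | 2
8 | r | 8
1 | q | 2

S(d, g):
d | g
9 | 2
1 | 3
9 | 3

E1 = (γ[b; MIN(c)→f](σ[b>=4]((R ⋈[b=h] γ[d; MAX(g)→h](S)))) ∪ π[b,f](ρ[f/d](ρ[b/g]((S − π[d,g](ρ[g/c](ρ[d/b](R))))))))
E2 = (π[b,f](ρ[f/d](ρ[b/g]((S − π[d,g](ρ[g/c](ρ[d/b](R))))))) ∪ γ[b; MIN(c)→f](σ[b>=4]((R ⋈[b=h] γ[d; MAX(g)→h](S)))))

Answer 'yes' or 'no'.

E1 row counts bottom-up:
  R → 4
  S → 3
  γ[d; MAX(g)→h](S) → 2
  (R ⋈[b=h] γ[d; MAX(g)→h](S)) → 0
  σ[b>=4]((R ⋈[b=h] γ[d; MAX(g)→h](S))) → 0
  γ[b; MIN(c)→f](σ[b>=4]((R ⋈[b=h] γ[d; MAX(g)→h](S)))) → 0
  S → 3
  R → 4
  ρ[d/b](R) → 4
  ρ[g/c](ρ[d/b](R)) → 4
  π[d,g](ρ[g/c](ρ[d/b](R))) → 4
  (S − π[d,g](ρ[g/c](ρ[d/b](R)))) → 3
  ρ[b/g]((S − π[d,g](ρ[g/c](ρ[d/b](R))))) → 3
  ρ[f/d](ρ[b/g]((S − π[d,g](ρ[g/c](ρ[d/b](R)))))) → 3
  π[b,f](ρ[f/d](ρ[b/g]((S − π[d,g](ρ[g/c](ρ[d/b](R))))))) → 3
  (γ[b; MIN(c)→f](σ[b>=4]((R ⋈[b=h] γ[d; MAX(g)→h](S)))) ∪ π[b,f](ρ[f/d](ρ[b/g]((S − π[d,g](ρ[g/c](ρ[d/b](R)))))))) → 3
E2 row counts bottom-up:
  S → 3
  R → 4
  ρ[d/b](R) → 4
  ρ[g/c](ρ[d/b](R)) → 4
  π[d,g](ρ[g/c](ρ[d/b](R))) → 4
  (S − π[d,g](ρ[g/c](ρ[d/b](R)))) → 3
  ρ[b/g]((S − π[d,g](ρ[g/c](ρ[d/b](R))))) → 3
  ρ[f/d](ρ[b/g]((S − π[d,g](ρ[g/c](ρ[d/b](R)))))) → 3
  π[b,f](ρ[f/d](ρ[b/g]((S − π[d,g](ρ[g/c](ρ[d/b](R))))))) → 3
  R → 4
  S → 3
  γ[d; MAX(g)→h](S) → 2
  (R ⋈[b=h] γ[d; MAX(g)→h](S)) → 0
  σ[b>=4]((R ⋈[b=h] γ[d; MAX(g)→h](S))) → 0
  γ[b; MIN(c)→f](σ[b>=4]((R ⋈[b=h] γ[d; MAX(g)→h](S)))) → 0
  (π[b,f](ρ[f/d](ρ[b/g]((S − π[d,g](ρ[g/c](ρ[d/b](R))))))) ∪ γ[b; MIN(c)→f](σ[b>=4]((R ⋈[b=h] γ[d; MAX(g)→h](S))))) → 3

E1 and E2 produce the same multiset:
b | f
2 | 9
3 | 1
3 | 9

yes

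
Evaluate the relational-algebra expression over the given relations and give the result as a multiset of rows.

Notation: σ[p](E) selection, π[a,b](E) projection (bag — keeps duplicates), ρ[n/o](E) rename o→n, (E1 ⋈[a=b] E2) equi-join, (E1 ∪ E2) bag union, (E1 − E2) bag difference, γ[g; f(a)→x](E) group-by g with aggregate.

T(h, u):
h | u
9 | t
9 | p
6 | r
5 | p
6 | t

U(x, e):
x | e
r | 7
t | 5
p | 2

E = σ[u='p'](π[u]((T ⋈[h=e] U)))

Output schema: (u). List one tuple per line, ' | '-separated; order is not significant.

Row counts bottom-up:
  T → 5
  U → 3
  (T ⋈[h=e] U) → 1
  π[u]((T ⋈[h=e] U)) → 1
  σ[u='p'](π[u]((T ⋈[h=e] U))) → 1

== RESULT ==
u
p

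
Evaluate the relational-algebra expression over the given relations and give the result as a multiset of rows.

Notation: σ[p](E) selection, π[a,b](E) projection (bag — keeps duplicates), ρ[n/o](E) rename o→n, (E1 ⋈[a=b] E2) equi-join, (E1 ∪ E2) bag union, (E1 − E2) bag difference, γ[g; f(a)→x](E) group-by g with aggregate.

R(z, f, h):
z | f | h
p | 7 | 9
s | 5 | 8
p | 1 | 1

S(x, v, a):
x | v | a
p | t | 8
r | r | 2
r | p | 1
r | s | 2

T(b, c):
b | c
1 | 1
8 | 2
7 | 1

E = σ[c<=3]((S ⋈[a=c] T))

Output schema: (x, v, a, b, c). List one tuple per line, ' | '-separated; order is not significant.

Stepwise |·|:
  S → 4
  T → 3
  (S ⋈[a=c] T) → 4
  σ[c<=3]((S ⋈[a=c] T)) → 4

== RESULT ==
x | v | a | b | c
r | p | 1 | 1 | 1
r | p | 1 | 7 | 1
r | r | 2 | 8 | 2
r | s | 2 | 8 | 2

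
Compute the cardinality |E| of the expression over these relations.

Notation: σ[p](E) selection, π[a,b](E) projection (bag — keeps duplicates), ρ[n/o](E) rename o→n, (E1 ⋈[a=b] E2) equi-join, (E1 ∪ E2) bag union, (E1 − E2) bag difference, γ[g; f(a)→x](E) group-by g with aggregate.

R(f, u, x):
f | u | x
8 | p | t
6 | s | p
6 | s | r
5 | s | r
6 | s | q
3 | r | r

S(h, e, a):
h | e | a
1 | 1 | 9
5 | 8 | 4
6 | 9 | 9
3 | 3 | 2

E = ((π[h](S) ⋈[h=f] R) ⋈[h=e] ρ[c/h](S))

Per-node cardinality:
  S → 4
  π[h](S) → 4
  R → 6
  (π[h](S) ⋈[h=f] R) → 5
  S → 4
  ρ[c/h](S) → 4
  ((π[h](S) ⋈[h=f] R) ⋈[h=e] ρ[c/h](S)) → 1

|E| = 1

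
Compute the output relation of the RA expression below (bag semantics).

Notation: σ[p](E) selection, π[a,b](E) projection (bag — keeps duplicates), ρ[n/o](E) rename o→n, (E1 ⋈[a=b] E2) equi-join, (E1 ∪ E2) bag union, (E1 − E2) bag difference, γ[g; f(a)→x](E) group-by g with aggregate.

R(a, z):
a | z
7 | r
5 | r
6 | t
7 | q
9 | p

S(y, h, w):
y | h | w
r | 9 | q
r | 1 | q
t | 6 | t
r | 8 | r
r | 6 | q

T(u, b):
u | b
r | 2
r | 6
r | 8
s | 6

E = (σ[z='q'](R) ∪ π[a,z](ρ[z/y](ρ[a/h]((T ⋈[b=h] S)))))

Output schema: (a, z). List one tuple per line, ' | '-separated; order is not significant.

Row counts bottom-up:
  R → 5
  σ[z='q'](R) → 1
  T → 4
  S → 5
  (T ⋈[b=h] S) → 5
  ρ[a/h]((T ⋈[b=h] S)) → 5
  ρ[z/y](ρ[a/h]((T ⋈[b=h] S))) → 5
  π[a,z](ρ[z/y](ρ[a/h]((T ⋈[b=h] S)))) → 5
  (σ[z='q'](R) ∪ π[a,z](ρ[z/y](ρ[a/h]((T ⋈[b=h] S))))) → 6

== RESULT ==
a | z
6 | r
6 | r
6 | t
6 | t
7 | q
8 | r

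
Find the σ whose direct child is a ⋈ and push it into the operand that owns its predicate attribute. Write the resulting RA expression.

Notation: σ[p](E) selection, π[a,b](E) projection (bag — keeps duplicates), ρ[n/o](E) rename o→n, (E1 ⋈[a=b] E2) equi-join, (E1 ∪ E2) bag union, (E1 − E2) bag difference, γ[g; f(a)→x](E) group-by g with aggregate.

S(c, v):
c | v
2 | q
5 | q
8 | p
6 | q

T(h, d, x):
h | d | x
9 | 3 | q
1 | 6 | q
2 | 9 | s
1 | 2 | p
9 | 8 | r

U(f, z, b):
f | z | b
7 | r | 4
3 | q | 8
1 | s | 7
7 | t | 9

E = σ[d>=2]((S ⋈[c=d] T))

σ filters on d, owned by the right side.
E' = (S ⋈[c=d] σ[d>=2](T))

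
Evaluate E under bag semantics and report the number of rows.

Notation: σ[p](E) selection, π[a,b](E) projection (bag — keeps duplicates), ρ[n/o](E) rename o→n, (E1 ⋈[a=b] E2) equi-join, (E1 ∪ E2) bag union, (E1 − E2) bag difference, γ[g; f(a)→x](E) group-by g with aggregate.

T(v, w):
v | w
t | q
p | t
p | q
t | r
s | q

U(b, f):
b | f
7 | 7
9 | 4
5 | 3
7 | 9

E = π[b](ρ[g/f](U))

Row counts bottom-up:
  U → 4
  ρ[g/f](U) → 4
  π[b](ρ[g/f](U)) → 4

|E| = 4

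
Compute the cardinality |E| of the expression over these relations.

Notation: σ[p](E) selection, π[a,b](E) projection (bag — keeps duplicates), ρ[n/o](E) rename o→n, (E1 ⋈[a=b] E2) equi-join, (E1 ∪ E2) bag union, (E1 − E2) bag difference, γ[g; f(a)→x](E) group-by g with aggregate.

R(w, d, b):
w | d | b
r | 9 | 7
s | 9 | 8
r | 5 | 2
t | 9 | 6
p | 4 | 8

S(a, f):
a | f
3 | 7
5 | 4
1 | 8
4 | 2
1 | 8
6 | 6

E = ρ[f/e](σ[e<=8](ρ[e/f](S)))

Per-node cardinality:
  S → 6
  ρ[e/f](S) → 6
  σ[e<=8](ρ[e/f](S)) → 6
  ρ[f/e](σ[e<=8](ρ[e/f](S))) → 6

|E| = 6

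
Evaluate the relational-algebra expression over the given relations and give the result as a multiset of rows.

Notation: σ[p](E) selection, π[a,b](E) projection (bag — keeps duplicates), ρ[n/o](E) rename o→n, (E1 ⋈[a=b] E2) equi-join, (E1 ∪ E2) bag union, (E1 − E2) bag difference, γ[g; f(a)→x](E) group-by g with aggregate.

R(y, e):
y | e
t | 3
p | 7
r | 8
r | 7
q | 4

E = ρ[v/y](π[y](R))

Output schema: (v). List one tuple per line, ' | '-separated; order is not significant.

Per-node cardinality:
  R → 5
  π[y](R) → 5
  ρ[v/y](π[y](R)) → 5

== RESULT ==
v
p
q
r
r
t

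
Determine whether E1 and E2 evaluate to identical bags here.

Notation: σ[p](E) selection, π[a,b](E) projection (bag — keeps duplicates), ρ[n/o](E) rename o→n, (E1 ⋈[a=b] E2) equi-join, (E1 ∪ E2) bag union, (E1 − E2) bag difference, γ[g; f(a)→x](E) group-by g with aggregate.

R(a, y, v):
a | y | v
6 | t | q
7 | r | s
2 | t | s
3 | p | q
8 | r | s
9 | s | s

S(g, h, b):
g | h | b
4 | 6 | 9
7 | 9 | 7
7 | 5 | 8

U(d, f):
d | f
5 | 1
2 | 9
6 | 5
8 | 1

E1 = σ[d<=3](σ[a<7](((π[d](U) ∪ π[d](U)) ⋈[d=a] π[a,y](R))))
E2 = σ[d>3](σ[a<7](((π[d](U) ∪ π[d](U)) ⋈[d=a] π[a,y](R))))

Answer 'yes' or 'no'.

E1 stepwise |·|:
  U → 4
  π[d](U) → 4
  U → 4
  π[d](U) → 4
  (π[d](U) ∪ π[d](U)) → 8
  R → 6
  π[a,y](R) → 6
  ((π[d](U) ∪ π[d](U)) ⋈[d=a] π[a,y](R)) → 6
  σ[a<7](((π[d](U) ∪ π[d](U)) ⋈[d=a] π[a,y](R))) → 4
  σ[d<=3](σ[a<7](((π[d](U) ∪ π[d](U)) ⋈[d=a] π[a,y](R)))) → 2
E2 stepwise |·|:
  U → 4
  π[d](U) → 4
  U → 4
  π[d](U) → 4
  (π[d](U) ∪ π[d](U)) → 8
  R → 6
  π[a,y](R) → 6
  ((π[d](U) ∪ π[d](U)) ⋈[d=a] π[a,y](R)) → 6
  σ[a<7](((π[d](U) ∪ π[d](U)) ⋈[d=a] π[a,y](R))) → 4
  σ[d>3](σ[a<7](((π[d](U) ∪ π[d](U)) ⋈[d=a] π[a,y](R)))) → 2

E1 result:
d | a | y
2 | 2 | t
2 | 2 | t
E2 result:
d | a | y
6 | 6 | t
6 | 6 | t
Witness: (6, 6, 't') appears 0× in E1 but 2× in E2.

no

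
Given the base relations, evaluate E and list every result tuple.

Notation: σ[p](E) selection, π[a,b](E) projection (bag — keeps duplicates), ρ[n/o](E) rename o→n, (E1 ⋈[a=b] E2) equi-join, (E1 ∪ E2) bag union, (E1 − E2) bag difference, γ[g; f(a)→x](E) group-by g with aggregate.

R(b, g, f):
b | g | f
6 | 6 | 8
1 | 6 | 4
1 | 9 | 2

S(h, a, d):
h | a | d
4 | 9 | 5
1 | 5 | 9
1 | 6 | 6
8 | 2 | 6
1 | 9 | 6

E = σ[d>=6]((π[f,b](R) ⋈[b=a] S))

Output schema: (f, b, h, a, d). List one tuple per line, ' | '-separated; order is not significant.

Per-node cardinality:
  R → 3
  π[f,b](R) → 3
  S → 5
  (π[f,b](R) ⋈[b=a] S) → 1
  σ[d>=6]((π[f,b](R) ⋈[b=a] S)) → 1

== RESULT ==
f | b | h | a | d
8 | 6 | 1 | 6 | 6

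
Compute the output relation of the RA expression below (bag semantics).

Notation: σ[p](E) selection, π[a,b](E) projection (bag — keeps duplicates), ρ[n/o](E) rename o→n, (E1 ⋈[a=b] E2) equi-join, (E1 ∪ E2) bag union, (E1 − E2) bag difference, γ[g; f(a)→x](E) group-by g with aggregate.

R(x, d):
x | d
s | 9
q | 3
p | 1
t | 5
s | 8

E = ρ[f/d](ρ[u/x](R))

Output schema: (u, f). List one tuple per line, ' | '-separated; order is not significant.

Subexpression sizes:
  R → 5
  ρ[u/x](R) → 5
  ρ[f/d](ρ[u/x](R)) → 5

== RESULT ==
u | f
p | 1
q | 3
s | 8
s | 9
t | 5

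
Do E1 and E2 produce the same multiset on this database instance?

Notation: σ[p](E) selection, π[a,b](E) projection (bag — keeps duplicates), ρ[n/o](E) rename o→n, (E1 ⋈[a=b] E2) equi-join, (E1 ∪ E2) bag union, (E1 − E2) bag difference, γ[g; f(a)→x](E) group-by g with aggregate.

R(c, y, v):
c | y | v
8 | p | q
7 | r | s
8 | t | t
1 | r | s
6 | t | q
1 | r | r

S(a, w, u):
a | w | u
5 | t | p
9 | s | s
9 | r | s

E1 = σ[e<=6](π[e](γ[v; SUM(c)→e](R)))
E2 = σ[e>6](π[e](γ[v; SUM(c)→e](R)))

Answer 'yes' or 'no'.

E1 stepwise |·|:
  R → 6
  γ[v; SUM(c)→e](R) → 4
  π[e](γ[v; SUM(c)→e](R)) → 4
  σ[e<=6](π[e](γ[v; SUM(c)→e](R))) → 1
E2 stepwise |·|:
  R → 6
  γ[v; SUM(c)→e](R) → 4
  π[e](γ[v; SUM(c)→e](R)) → 4
  σ[e>6](π[e](γ[v; SUM(c)→e](R))) → 3

E1 result:
e
1
E2 result:
e
8
8
14
Witness: (1,) appears 1× in E1 but 0× in E2.

no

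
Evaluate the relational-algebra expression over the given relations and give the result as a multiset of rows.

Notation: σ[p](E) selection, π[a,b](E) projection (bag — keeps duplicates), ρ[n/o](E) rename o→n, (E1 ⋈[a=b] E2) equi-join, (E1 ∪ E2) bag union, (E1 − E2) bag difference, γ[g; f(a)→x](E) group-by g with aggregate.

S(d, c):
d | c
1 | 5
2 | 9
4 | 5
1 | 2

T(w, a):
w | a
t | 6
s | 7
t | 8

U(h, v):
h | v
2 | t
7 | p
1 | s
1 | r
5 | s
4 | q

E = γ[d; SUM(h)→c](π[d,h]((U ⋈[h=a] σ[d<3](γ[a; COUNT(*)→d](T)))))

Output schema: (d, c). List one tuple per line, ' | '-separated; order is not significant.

Per-node cardinality:
  U → 6
  T → 3
  γ[a; COUNT(*)→d](T) → 3
  σ[d<3](γ[a; COUNT(*)→d](T)) → 3
  (U ⋈[h=a] σ[d<3](γ[a; COUNT(*)→d](T))) → 1
  π[d,h]((U ⋈[h=a] σ[d<3](γ[a; COUNT(*)→d](T)))) → 1
  γ[d; SUM(h)→c](π[d,h]((U ⋈[h=a] σ[d<3](γ[a; COUNT(*)→d](T))))) → 1

== RESULT ==
d | c
1 | 7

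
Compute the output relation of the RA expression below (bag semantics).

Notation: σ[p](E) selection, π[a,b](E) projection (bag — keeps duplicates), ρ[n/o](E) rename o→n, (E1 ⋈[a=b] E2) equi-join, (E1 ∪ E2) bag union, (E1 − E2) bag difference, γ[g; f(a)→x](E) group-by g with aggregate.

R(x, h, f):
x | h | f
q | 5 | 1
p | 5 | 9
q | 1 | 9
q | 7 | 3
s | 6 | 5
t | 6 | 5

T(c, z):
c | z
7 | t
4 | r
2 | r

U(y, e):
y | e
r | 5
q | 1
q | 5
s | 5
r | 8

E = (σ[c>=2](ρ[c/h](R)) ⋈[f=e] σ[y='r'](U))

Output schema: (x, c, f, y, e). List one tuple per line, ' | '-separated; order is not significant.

Subexpression sizes:
  R → 6
  ρ[c/h](R) → 6
  σ[c>=2](ρ[c/h](R)) → 5
  U → 5
  σ[y='r'](U) → 2
  (σ[c>=2](ρ[c/h](R)) ⋈[f=e] σ[y='r'](U)) → 2

== RESULT ==
x | c | f | y | e
s | 6 | 5 | r | 5
t | 6 | 5 | r | 5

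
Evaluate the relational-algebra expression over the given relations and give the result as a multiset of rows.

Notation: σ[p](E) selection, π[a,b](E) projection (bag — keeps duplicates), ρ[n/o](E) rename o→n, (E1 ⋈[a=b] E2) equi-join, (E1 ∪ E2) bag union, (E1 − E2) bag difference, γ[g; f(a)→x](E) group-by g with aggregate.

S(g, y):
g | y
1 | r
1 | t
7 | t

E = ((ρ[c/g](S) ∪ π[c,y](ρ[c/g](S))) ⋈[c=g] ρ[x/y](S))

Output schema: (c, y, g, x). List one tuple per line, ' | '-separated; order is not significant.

Per-node cardinality:
  S → 3
  ρ[c/g](S) → 3
  S → 3
  ρ[c/g](S) → 3
  π[c,y](ρ[c/g](S)) → 3
  (ρ[c/g](S) ∪ π[c,y](ρ[c/g](S))) → 6
  S → 3
  ρ[x/y](S) → 3
  ((ρ[c/g](S) ∪ π[c,y](ρ[c/g](S))) ⋈[c=g] ρ[x/y](S)) → 10

== RESULT ==
c | y | g | x
1 | r | 1 | r
1 | r | 1 | r
1 | r | 1 | t
1 | r | 1 | t
1 | t | 1 | r
1 | t | 1 | r
1 | t | 1 | t
1 | t | 1 | t
7 | t | 7 | t
7 | t | 7 | t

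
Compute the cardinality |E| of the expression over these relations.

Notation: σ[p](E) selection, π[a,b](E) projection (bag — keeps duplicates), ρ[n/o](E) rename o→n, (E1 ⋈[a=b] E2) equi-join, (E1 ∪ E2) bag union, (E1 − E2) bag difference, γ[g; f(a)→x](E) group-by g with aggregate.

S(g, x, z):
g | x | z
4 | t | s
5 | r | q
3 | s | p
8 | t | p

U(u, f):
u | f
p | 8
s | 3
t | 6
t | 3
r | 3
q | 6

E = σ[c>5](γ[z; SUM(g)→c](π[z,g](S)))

Stepwise |·|:
  S → 4
  π[z,g](S) → 4
  γ[z; SUM(g)→c](π[z,g](S)) → 3
  σ[c>5](γ[z; SUM(g)→c](π[z,g](S))) → 1

|E| = 1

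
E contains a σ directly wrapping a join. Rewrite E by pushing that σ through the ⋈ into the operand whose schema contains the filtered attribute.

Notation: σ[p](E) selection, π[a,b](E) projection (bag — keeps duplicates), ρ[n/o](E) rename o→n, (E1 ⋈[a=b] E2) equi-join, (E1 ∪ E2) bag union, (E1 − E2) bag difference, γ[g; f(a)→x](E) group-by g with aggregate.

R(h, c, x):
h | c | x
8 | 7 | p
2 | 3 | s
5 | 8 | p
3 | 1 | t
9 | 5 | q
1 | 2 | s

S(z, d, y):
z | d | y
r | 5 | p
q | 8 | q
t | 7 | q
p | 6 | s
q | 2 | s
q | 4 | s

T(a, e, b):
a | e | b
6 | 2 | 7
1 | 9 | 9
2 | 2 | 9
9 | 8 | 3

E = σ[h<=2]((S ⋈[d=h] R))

σ filters on h, owned by the right side.
E' = (S ⋈[d=h] σ[h<=2](R))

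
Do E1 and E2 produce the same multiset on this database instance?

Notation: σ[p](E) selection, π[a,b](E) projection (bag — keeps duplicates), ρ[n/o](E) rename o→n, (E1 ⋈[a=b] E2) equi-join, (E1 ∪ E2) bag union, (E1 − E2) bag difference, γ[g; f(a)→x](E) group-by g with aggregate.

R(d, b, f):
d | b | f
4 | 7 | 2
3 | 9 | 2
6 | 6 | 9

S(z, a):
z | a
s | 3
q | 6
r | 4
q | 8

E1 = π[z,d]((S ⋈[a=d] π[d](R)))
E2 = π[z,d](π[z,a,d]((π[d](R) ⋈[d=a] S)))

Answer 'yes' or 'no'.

E1 stepwise |·|:
  S → 4
  R → 3
  π[d](R) → 3
  (S ⋈[a=d] π[d](R)) → 3
  π[z,d]((S ⋈[a=d] π[d](R))) → 3
E2 stepwise |·|:
  R → 3
  π[d](R) → 3
  S → 4
  (π[d](R) ⋈[d=a] S) → 3
  π[z,a,d]((π[d](R) ⋈[d=a] S)) → 3
  π[z,d](π[z,a,d]((π[d](R) ⋈[d=a] S))) → 3

E1 and E2 produce the same multiset:
z | d
q | 6
r | 4
s | 3

yes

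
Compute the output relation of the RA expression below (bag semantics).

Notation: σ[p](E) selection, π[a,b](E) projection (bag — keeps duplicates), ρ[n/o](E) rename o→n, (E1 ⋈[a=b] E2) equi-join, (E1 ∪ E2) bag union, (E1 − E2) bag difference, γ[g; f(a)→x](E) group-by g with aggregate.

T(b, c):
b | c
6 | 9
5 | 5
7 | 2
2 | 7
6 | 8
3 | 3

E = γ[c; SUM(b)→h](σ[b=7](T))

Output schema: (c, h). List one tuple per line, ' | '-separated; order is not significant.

Stepwise |·|:
  T → 6
  σ[b=7](T) → 1
  γ[c; SUM(b)→h](σ[b=7](T)) → 1

== RESULT ==
c | h
2 | 7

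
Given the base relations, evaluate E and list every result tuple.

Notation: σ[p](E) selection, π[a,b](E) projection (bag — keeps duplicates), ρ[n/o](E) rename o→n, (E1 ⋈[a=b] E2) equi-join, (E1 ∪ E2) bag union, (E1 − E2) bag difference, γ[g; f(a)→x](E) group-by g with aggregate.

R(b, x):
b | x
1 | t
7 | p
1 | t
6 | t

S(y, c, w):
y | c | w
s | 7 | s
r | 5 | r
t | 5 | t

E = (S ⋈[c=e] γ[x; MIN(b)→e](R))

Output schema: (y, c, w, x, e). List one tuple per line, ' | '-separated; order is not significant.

Stepwise |·|:
  S → 3
  R → 4
  γ[x; MIN(b)→e](R) → 2
  (S ⋈[c=e] γ[x; MIN(b)→e](R)) → 1

== RESULT ==
y | c | w | x | e
s | 7 | s | p | 7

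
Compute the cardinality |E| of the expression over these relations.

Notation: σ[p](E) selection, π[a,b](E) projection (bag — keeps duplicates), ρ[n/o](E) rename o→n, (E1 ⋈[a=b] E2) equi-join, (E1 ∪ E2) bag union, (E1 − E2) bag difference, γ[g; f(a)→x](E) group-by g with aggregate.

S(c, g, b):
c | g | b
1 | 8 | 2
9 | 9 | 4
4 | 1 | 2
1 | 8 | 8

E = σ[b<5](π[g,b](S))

Row counts bottom-up:
  S → 4
  π[g,b](S) → 4
  σ[b<5](π[g,b](S)) → 3

|E| = 3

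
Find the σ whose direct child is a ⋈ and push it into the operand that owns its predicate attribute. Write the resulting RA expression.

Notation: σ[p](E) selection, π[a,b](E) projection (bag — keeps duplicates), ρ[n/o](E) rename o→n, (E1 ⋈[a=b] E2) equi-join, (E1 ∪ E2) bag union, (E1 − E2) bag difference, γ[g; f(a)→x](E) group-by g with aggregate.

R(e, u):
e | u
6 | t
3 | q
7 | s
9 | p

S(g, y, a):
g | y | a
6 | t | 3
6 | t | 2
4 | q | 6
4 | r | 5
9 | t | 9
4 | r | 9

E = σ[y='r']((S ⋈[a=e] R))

σ filters on y, owned by the left side.
E' = (σ[y='r'](S) ⋈[a=e] R)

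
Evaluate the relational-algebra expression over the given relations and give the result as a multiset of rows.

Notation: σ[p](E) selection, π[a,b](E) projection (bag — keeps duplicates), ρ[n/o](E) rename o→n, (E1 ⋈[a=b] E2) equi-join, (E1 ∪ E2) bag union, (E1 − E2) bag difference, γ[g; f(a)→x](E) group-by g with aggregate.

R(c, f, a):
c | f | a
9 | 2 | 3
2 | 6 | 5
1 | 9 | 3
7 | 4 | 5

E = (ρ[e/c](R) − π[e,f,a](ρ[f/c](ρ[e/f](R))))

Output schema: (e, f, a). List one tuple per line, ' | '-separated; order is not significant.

Stepwise |·|:
  R → 4
  ρ[e/c](R) → 4
  R → 4
  ρ[e/f](R) → 4
  ρ[f/c](ρ[e/f](R)) → 4
  π[e,f,a](ρ[f/c](ρ[e/f](R))) → 4
  (ρ[e/c](R) − π[e,f,a](ρ[f/c](ρ[e/f](R)))) → 4

== RESULT ==
e | f | a
1 | 9 | 3
2 | 6 | 5
7 | 4 | 5
9 | 2 | 3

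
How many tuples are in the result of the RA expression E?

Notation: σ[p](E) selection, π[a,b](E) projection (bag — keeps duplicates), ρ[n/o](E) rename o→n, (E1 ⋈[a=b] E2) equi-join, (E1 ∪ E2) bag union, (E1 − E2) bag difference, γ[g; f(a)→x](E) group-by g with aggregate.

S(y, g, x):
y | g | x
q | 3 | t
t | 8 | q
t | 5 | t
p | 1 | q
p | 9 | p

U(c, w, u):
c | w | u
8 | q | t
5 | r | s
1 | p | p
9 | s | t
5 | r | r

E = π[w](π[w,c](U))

Row counts bottom-up:
  U → 5
  π[w,c](U) → 5
  π[w](π[w,c](U)) → 5

|E| = 5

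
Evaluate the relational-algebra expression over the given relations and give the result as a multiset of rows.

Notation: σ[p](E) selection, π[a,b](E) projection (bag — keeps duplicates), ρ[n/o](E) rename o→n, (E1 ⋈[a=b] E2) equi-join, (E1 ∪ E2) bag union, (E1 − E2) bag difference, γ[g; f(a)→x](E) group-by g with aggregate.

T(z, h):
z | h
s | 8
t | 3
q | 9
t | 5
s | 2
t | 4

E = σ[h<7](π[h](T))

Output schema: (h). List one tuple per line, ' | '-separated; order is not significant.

Subexpression sizes:
  T → 6
  π[h](T) → 6
  σ[h<7](π[h](T)) → 4

== RESULT ==
h
2
3
4
5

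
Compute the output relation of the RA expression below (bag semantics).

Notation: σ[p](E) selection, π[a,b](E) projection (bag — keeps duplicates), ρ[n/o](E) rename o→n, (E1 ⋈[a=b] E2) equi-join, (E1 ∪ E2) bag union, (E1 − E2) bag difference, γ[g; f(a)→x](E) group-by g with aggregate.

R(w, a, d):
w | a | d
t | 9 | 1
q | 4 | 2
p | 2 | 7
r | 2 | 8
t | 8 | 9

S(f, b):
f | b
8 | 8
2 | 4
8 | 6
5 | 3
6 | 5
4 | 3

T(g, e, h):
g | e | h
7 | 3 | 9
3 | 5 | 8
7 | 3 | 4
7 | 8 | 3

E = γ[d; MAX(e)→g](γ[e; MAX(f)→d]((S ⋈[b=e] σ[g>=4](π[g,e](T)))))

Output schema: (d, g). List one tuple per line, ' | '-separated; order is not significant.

Per-node cardinality:
  S → 6
  T → 4
  π[g,e](T) → 4
  σ[g>=4](π[g,e](T)) → 3
  (S ⋈[b=e] σ[g>=4](π[g,e](T))) → 5
  γ[e; MAX(f)→d]((S ⋈[b=e] σ[g>=4](π[g,e](T)))) → 2
  γ[d; MAX(e)→g](γ[e; MAX(f)→d]((S ⋈[b=e] σ[g>=4](π[g,e](T))))) → 2

== RESULT ==
d | g
5 | 3
8 | 8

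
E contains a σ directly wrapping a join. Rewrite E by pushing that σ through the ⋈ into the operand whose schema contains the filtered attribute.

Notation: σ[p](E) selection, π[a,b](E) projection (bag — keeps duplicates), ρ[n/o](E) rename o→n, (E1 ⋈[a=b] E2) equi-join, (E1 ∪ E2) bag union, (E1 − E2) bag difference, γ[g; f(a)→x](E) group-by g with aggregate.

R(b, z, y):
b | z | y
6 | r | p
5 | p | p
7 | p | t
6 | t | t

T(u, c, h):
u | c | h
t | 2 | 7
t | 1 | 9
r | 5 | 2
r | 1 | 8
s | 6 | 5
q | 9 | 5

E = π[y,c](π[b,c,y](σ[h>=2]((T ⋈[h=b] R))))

σ filters on h, owned by the left side.
E' = π[y,c](π[b,c,y]((σ[h>=2](T) ⋈[h=b] R)))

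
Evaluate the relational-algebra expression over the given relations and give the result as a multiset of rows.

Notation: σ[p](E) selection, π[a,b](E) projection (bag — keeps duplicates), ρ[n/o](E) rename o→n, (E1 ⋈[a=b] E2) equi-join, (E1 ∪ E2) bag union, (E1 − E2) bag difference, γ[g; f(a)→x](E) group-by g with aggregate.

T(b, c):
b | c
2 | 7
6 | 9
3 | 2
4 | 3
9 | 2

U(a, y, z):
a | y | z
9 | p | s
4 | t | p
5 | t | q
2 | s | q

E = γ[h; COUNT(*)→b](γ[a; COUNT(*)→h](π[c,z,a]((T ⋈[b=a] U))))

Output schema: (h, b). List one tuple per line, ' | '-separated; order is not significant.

Subexpression sizes:
  T → 5
  U → 4
  (T ⋈[b=a] U) → 3
  π[c,z,a]((T ⋈[b=a] U)) → 3
  γ[a; COUNT(*)→h](π[c,z,a]((T ⋈[b=a] U))) → 3
  γ[h; COUNT(*)→b](γ[a; COUNT(*)→h](π[c,z,a]((T ⋈[b=a] U)))) → 1

== RESULT ==
h | b
1 | 3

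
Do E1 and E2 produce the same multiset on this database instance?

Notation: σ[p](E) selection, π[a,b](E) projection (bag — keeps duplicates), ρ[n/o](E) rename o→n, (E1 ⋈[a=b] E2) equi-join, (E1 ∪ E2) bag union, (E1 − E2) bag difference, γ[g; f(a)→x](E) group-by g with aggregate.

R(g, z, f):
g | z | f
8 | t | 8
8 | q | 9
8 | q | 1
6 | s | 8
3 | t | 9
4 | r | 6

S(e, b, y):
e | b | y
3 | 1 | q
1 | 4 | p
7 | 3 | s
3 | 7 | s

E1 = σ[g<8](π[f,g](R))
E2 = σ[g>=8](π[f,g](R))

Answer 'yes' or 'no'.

E1 row counts bottom-up:
  R → 6
  π[f,g](R) → 6
  σ[g<8](π[f,g](R)) → 3
E2 row counts bottom-up:
  R → 6
  π[f,g](R) → 6
  σ[g>=8](π[f,g](R)) → 3

E1 result:
f | g
6 | 4
8 | 6
9 | 3
E2 result:
f | g
1 | 8
8 | 8
9 | 8
Witness: (8, 8) appears 0× in E1 but 1× in E2.

no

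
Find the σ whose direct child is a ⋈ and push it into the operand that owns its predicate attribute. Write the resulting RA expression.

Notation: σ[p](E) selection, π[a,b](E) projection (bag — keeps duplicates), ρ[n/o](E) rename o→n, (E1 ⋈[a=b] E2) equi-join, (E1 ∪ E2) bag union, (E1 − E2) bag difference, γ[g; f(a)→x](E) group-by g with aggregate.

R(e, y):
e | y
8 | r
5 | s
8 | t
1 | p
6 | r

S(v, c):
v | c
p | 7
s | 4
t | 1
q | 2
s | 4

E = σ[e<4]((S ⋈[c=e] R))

σ filters on e, owned by the right side.
E' = (S ⋈[c=e] σ[e<4](R))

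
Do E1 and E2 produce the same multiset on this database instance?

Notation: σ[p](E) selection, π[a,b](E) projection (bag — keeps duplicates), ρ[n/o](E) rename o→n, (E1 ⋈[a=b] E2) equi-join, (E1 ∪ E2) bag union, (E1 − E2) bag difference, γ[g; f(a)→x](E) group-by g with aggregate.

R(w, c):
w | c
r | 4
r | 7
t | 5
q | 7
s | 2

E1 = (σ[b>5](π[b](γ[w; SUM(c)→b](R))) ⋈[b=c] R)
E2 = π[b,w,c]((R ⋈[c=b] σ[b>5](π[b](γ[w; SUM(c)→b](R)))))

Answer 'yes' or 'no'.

E1 row counts bottom-up:
  R → 5
  γ[w; SUM(c)→b](R) → 4
  π[b](γ[w; SUM(c)→b](R)) → 4
  σ[b>5](π[b](γ[w; SUM(c)→b](R))) → 2
  R → 5
  (σ[b>5](π[b](γ[w; SUM(c)→b](R))) ⋈[b=c] R) → 2
E2 row counts bottom-up:
  R → 5
  R → 5
  γ[w; SUM(c)→b](R) → 4
  π[b](γ[w; SUM(c)→b](R)) → 4
  σ[b>5](π[b](γ[w; SUM(c)→b](R))) → 2
  (R ⋈[c=b] σ[b>5](π[b](γ[w; SUM(c)→b](R)))) → 2
  π[b,w,c]((R ⋈[c=b] σ[b>5](π[b](γ[w; SUM(c)→b](R))))) → 2

E1 and E2 produce the same multiset:
b | w | c
7 | q | 7
7 | r | 7

yes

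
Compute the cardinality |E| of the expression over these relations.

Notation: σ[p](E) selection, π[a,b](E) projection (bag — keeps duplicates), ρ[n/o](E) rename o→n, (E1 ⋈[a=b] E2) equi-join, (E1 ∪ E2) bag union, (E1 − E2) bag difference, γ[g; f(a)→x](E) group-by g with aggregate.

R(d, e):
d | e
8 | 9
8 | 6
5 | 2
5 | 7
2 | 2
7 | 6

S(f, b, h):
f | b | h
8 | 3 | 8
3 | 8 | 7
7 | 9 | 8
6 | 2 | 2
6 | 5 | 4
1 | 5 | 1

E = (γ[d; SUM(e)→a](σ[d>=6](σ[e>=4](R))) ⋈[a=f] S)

Stepwise |·|:
  R → 6
  σ[e>=4](R) → 4
  σ[d>=6](σ[e>=4](R)) → 3
  γ[d; SUM(e)→a](σ[d>=6](σ[e>=4](R))) → 2
  S → 6
  (γ[d; SUM(e)→a](σ[d>=6](σ[e>=4](R))) ⋈[a=f] S) → 2

|E| = 2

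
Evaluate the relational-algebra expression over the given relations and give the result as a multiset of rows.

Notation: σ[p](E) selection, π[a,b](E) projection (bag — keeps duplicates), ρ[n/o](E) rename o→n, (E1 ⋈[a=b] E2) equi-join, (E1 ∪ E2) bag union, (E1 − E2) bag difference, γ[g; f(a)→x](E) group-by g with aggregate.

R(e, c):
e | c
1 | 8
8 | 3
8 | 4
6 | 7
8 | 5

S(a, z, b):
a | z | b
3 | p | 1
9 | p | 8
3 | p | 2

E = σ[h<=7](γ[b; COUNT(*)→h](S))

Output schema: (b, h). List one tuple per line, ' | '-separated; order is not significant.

Stepwise |·|:
  S → 3
  γ[b; COUNT(*)→h](S) → 3
  σ[h<=7](γ[b; COUNT(*)→h](S)) → 3

== RESULT ==
b | h
1 | 1
2 | 1
8 | 1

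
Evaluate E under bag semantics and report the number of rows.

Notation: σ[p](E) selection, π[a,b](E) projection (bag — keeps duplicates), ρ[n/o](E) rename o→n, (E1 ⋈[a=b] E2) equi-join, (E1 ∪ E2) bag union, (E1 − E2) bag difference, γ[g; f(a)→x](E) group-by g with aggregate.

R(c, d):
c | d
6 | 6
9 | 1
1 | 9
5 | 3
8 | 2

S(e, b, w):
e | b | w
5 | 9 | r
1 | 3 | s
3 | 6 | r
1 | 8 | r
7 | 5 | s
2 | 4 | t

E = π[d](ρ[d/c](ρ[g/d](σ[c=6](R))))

Row counts bottom-up:
  R → 5
  σ[c=6](R) → 1
  ρ[g/d](σ[c=6](R)) → 1
  ρ[d/c](ρ[g/d](σ[c=6](R))) → 1
  π[d](ρ[d/c](ρ[g/d](σ[c=6](R)))) → 1

|E| = 1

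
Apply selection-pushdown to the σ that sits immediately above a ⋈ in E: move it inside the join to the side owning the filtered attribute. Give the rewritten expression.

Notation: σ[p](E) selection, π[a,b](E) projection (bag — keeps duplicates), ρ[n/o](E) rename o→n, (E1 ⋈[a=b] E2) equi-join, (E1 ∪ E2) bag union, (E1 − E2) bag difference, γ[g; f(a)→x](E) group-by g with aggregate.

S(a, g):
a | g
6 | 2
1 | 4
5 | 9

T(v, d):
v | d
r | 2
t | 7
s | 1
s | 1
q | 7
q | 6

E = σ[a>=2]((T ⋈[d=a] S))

σ filters on a, owned by the right side.
E' = (T ⋈[d=a] σ[a>=2](S))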